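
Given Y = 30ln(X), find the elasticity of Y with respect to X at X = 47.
Elasticity = 1/ln(47) ≈ 0.2597

Elasticity = (dY/dX) · (X/Y)

dY/dX = 30/X
At X = 47: dY/dX = 30/47, Y = 30·ln(47)

Elasticity = (30/47) · (47 / (30·ln(47))) = 1/ln(47) ≈ 0.2597

Interpretation: for a small percentage change in X, the percentage change in Y is approximately 0.26 times as large.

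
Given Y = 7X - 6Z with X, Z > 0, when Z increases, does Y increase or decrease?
Y decreases

Taking the partial derivative:
∂Y/∂Z = -6

∂Y/∂Z = -6 < 0 (assuming positive values)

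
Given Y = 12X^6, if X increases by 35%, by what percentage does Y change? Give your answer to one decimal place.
505.3%

For Y = 12X^6:
If X → X(1 + 0.35)
Then Y → Y · (1 + 0.35)^6
     ≈ Y · 6.0534

Percentage change = ((1 + 0.35)^6 − 1) × 100% ≈ 505.3%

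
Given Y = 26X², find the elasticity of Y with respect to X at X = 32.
Elasticity = 2

Elasticity = (dY/dX) · (X/Y)

dY/dX = 52·X
At X = 32: dY/dX = 1664, Y = 26624

Elasticity = 1664 · (32 / 26624) = 2

Interpretation: for a small percentage change in X, the percentage change in Y is approximately 2.00 times as large.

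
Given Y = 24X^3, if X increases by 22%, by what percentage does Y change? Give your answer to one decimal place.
81.6%

For Y = 24X^3:
If X → X(1 + 0.22)
Then Y → Y · (1 + 0.22)^3
     ≈ Y · 1.8158

Percentage change = ((1 + 0.22)^3 − 1) × 100% ≈ 81.6%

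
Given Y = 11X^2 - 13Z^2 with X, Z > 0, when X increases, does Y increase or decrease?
Y increases

Taking the partial derivative:
∂Y/∂X = 22X

∂Y/∂X = 22X > 0 (assuming positive values)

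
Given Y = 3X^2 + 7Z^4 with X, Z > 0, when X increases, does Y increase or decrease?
Y increases

Taking the partial derivative:
∂Y/∂X = 6X

∂Y/∂X = 6X > 0 (assuming positive values)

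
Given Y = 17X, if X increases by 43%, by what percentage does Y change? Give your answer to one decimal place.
43.0%

For Y = 17X:
If X → X(1 + 0.43)
Then Y → Y · (1 + 0.43)^1
     = Y · 1.4300

Percentage change = ((1 + 0.43)^1 − 1) × 100% = 43.0%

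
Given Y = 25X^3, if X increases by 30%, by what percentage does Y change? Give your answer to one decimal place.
119.7%

For Y = 25X^3:
If X → X(1 + 0.3)
Then Y → Y · (1 + 0.3)^3
     = Y · 2.1970

Percentage change = ((1 + 0.3)^3 − 1) × 100% = 119.7%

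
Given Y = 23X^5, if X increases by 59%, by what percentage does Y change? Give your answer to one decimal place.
916.2%

For Y = 23X^5:
If X → X(1 + 0.59)
Then Y → Y · (1 + 0.59)^5
     ≈ Y · 10.1622

Percentage change = ((1 + 0.59)^5 − 1) × 100% ≈ 916.2%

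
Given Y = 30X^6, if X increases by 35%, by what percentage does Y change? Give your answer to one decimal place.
505.3%

For Y = 30X^6:
If X → X(1 + 0.35)
Then Y → Y · (1 + 0.35)^6
     ≈ Y · 6.0534

Percentage change = ((1 + 0.35)^6 − 1) × 100% ≈ 505.3%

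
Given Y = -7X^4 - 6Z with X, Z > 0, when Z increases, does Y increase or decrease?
Y decreases

Taking the partial derivative:
∂Y/∂Z = -6

∂Y/∂Z = -6 < 0 (assuming positive values)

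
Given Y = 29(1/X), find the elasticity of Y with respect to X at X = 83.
Elasticity = -1

Elasticity = (dY/dX) · (X/Y)

dY/dX = -29/X²
At X = 83: dY/dX = -29/6889, Y = 29/83

Elasticity = (-29/6889) · (83 / (29/83)) = -1

Interpretation: for a small percentage change in X, the percentage change in Y is approximately -1.00 times as large.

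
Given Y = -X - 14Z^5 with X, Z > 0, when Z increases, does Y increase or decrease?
Y decreases

Taking the partial derivative:
∂Y/∂Z = -70Z^4

∂Y/∂Z = -70Z^4 < 0 (assuming positive values)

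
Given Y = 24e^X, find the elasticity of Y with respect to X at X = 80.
Elasticity = 80

Elasticity = (dY/dX) · (X/Y)

dY/dX = 24·e^X
At X = 80: dY/dX = 24·e^80, Y = 24·e^80

Elasticity = (24·e^80) · (80 / (24·e^80)) = 80

Interpretation: for a small percentage change in X, the percentage change in Y is approximately 80.00 times as large.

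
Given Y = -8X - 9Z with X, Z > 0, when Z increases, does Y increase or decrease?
Y decreases

Taking the partial derivative:
∂Y/∂Z = -9

∂Y/∂Z = -9 < 0 (assuming positive values)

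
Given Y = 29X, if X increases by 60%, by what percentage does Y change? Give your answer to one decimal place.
60.0%

For Y = 29X:
If X → X(1 + 0.6)
Then Y → Y · (1 + 0.6)^1
     = Y · 1.6000

Percentage change = ((1 + 0.6)^1 − 1) × 100% = 60.0%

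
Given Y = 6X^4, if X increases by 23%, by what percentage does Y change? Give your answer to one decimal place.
128.9%

For Y = 6X^4:
If X → X(1 + 0.23)
Then Y → Y · (1 + 0.23)^4
     ≈ Y · 2.2889

Percentage change = ((1 + 0.23)^4 − 1) × 100% ≈ 128.9%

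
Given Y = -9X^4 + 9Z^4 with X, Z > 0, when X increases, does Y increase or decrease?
Y decreases

Taking the partial derivative:
∂Y/∂X = -36X^3

∂Y/∂X = -36X^3 < 0 (assuming positive values)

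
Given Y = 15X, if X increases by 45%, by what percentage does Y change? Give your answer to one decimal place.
45.0%

For Y = 15X:
If X → X(1 + 0.45)
Then Y → Y · (1 + 0.45)^1
     = Y · 1.4500

Percentage change = ((1 + 0.45)^1 − 1) × 100% = 45.0%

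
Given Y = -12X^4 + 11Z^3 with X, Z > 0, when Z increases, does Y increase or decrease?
Y increases

Taking the partial derivative:
∂Y/∂Z = 33Z^2

∂Y/∂Z = 33Z^2 > 0 (assuming positive values)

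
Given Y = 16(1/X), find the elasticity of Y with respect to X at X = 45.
Elasticity = -1

Elasticity = (dY/dX) · (X/Y)

dY/dX = -16/X²
At X = 45: dY/dX = -16/2025, Y = 16/45

Elasticity = (-16/2025) · (45 / (16/45)) = -1

Interpretation: for a small percentage change in X, the percentage change in Y is approximately -1.00 times as large.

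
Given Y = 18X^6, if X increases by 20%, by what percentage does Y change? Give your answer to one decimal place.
198.6%

For Y = 18X^6:
If X → X(1 + 0.2)
Then Y → Y · (1 + 0.2)^6
     ≈ Y · 2.9860

Percentage change = ((1 + 0.2)^6 − 1) × 100% ≈ 198.6%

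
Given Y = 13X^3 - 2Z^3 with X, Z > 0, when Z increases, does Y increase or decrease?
Y decreases

Taking the partial derivative:
∂Y/∂Z = -6Z^2

∂Y/∂Z = -6Z^2 < 0 (assuming positive values)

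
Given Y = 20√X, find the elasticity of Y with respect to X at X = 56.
Elasticity = 1/2

Elasticity = (dY/dX) · (X/Y)

dY/dX = 10/√X
At X = 56: dY/dX = 5·√14/14, Y = 40·√14

Elasticity = (5·√14/14) · (56 / (40·√14)) = 1/2

Interpretation: for a small percentage change in X, the percentage change in Y is approximately 0.50 times as large.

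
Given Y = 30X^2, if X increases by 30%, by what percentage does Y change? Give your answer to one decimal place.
69.0%

For Y = 30X^2:
If X → X(1 + 0.3)
Then Y → Y · (1 + 0.3)^2
     = Y · 1.6900

Percentage change = ((1 + 0.3)^2 − 1) × 100% = 69.0%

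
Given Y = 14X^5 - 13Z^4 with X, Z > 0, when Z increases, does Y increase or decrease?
Y decreases

Taking the partial derivative:
∂Y/∂Z = -52Z^3

∂Y/∂Z = -52Z^3 < 0 (assuming positive values)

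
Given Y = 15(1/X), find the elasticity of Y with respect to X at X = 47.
Elasticity = -1

Elasticity = (dY/dX) · (X/Y)

dY/dX = -15/X²
At X = 47: dY/dX = -15/2209, Y = 15/47

Elasticity = (-15/2209) · (47 / (15/47)) = -1

Interpretation: for a small percentage change in X, the percentage change in Y is approximately -1.00 times as large.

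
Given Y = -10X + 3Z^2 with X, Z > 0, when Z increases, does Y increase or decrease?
Y increases

Taking the partial derivative:
∂Y/∂Z = 6Z

∂Y/∂Z = 6Z > 0 (assuming positive values)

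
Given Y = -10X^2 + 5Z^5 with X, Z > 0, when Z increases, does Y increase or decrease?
Y increases

Taking the partial derivative:
∂Y/∂Z = 25Z^4

∂Y/∂Z = 25Z^4 > 0 (assuming positive values)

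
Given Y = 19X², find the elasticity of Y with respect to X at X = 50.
Elasticity = 2

Elasticity = (dY/dX) · (X/Y)

dY/dX = 38·X
At X = 50: dY/dX = 1900, Y = 47500

Elasticity = 1900 · (50 / 47500) = 2

Interpretation: for a small percentage change in X, the percentage change in Y is approximately 2.00 times as large.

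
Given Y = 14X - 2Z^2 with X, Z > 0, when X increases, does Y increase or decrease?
Y increases

Taking the partial derivative:
∂Y/∂X = 14

∂Y/∂X = 14 > 0 (assuming positive values)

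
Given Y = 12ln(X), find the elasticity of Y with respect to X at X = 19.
Elasticity = 1/ln(19) ≈ 0.3396

Elasticity = (dY/dX) · (X/Y)

dY/dX = 12/X
At X = 19: dY/dX = 12/19, Y = 12·ln(19)

Elasticity = (12/19) · (19 / (12·ln(19))) = 1/ln(19) ≈ 0.3396

Interpretation: for a small percentage change in X, the percentage change in Y is approximately 0.34 times as large.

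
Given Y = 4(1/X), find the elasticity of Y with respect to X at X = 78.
Elasticity = -1

Elasticity = (dY/dX) · (X/Y)

dY/dX = -4/X²
At X = 78: dY/dX = -1/1521, Y = 2/39

Elasticity = (-1/1521) · (78 / (2/39)) = -1

Interpretation: for a small percentage change in X, the percentage change in Y is approximately -1.00 times as large.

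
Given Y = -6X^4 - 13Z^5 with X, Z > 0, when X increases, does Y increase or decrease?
Y decreases

Taking the partial derivative:
∂Y/∂X = -24X^3

∂Y/∂X = -24X^3 < 0 (assuming positive values)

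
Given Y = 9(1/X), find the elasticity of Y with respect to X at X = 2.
Elasticity = -1

Elasticity = (dY/dX) · (X/Y)

dY/dX = -9/X²
At X = 2: dY/dX = -9/4, Y = 9/2

Elasticity = (-9/4) · (2 / (9/2)) = -1

Interpretation: for a small percentage change in X, the percentage change in Y is approximately -1.00 times as large.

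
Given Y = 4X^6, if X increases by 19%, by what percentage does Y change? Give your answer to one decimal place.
184.0%

For Y = 4X^6:
If X → X(1 + 0.19)
Then Y → Y · (1 + 0.19)^6
     ≈ Y · 2.8398

Percentage change = ((1 + 0.19)^6 − 1) × 100% ≈ 184.0%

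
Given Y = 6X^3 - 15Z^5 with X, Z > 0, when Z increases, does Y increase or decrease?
Y decreases

Taking the partial derivative:
∂Y/∂Z = -75Z^4

∂Y/∂Z = -75Z^4 < 0 (assuming positive values)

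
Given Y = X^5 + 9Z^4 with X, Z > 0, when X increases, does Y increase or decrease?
Y increases

Taking the partial derivative:
∂Y/∂X = 5X^4

∂Y/∂X = 5X^4 > 0 (assuming positive values)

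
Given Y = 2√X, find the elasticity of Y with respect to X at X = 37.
Elasticity = 1/2

Elasticity = (dY/dX) · (X/Y)

dY/dX = 1/√X
At X = 37: dY/dX = √37/37, Y = 2·√37

Elasticity = (√37/37) · (37 / (2·√37)) = 1/2

Interpretation: for a small percentage change in X, the percentage change in Y is approximately 0.50 times as large.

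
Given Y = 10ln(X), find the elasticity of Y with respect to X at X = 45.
Elasticity = 1/ln(45) ≈ 0.2627

Elasticity = (dY/dX) · (X/Y)

dY/dX = 10/X
At X = 45: dY/dX = 2/9, Y = 10·ln(45)

Elasticity = (2/9) · (45 / (10·ln(45))) = 1/ln(45) ≈ 0.2627

Interpretation: for a small percentage change in X, the percentage change in Y is approximately 0.26 times as large.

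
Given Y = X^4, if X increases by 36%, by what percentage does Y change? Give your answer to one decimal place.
242.1%

For Y = X^4:
If X → X(1 + 0.36)
Then Y → Y · (1 + 0.36)^4
     ≈ Y · 3.4210

Percentage change = ((1 + 0.36)^4 − 1) × 100% ≈ 242.1%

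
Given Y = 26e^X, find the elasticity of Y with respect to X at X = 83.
Elasticity = 83

Elasticity = (dY/dX) · (X/Y)

dY/dX = 26·e^X
At X = 83: dY/dX = 26·e^83, Y = 26·e^83

Elasticity = (26·e^83) · (83 / (26·e^83)) = 83

Interpretation: for a small percentage change in X, the percentage change in Y is approximately 83.00 times as large.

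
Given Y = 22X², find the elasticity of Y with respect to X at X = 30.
Elasticity = 2

Elasticity = (dY/dX) · (X/Y)

dY/dX = 44·X
At X = 30: dY/dX = 1320, Y = 19800

Elasticity = 1320 · (30 / 19800) = 2

Interpretation: for a small percentage change in X, the percentage change in Y is approximately 2.00 times as large.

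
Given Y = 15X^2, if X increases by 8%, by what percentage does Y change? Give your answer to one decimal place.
16.6%

For Y = 15X^2:
If X → X(1 + 0.08)
Then Y → Y · (1 + 0.08)^2
     = Y · 1.1664

Percentage change = ((1 + 0.08)^2 − 1) × 100% ≈ 16.6%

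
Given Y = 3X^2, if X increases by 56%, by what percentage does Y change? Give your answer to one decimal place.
143.4%

For Y = 3X^2:
If X → X(1 + 0.56)
Then Y → Y · (1 + 0.56)^2
     = Y · 2.4336

Percentage change = ((1 + 0.56)^2 − 1) × 100% ≈ 143.4%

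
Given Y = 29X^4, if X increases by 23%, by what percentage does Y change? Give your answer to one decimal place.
128.9%

For Y = 29X^4:
If X → X(1 + 0.23)
Then Y → Y · (1 + 0.23)^4
     ≈ Y · 2.2889

Percentage change = ((1 + 0.23)^4 − 1) × 100% ≈ 128.9%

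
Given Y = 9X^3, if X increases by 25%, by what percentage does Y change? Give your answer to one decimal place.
95.3%

For Y = 9X^3:
If X → X(1 + 0.25)
Then Y → Y · (1 + 0.25)^3
     ≈ Y · 1.9531

Percentage change = ((1 + 0.25)^3 − 1) × 100% ≈ 95.3%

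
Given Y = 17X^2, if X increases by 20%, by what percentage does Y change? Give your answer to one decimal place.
44.0%

For Y = 17X^2:
If X → X(1 + 0.2)
Then Y → Y · (1 + 0.2)^2
     = Y · 1.4400

Percentage change = ((1 + 0.2)^2 − 1) × 100% = 44.0%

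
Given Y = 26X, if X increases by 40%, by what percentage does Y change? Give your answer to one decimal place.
40.0%

For Y = 26X:
If X → X(1 + 0.4)
Then Y → Y · (1 + 0.4)^1
     = Y · 1.4000

Percentage change = ((1 + 0.4)^1 − 1) × 100% = 40.0%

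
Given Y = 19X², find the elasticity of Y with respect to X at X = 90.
Elasticity = 2

Elasticity = (dY/dX) · (X/Y)

dY/dX = 38·X
At X = 90: dY/dX = 3420, Y = 153900

Elasticity = 3420 · (90 / 153900) = 2

Interpretation: for a small percentage change in X, the percentage change in Y is approximately 2.00 times as large.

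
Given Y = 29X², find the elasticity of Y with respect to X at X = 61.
Elasticity = 2

Elasticity = (dY/dX) · (X/Y)

dY/dX = 58·X
At X = 61: dY/dX = 3538, Y = 107909

Elasticity = 3538 · (61 / 107909) = 2

Interpretation: for a small percentage change in X, the percentage change in Y is approximately 2.00 times as large.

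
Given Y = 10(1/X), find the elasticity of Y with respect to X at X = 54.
Elasticity = -1

Elasticity = (dY/dX) · (X/Y)

dY/dX = -10/X²
At X = 54: dY/dX = -5/1458, Y = 5/27

Elasticity = (-5/1458) · (54 / (5/27)) = -1

Interpretation: for a small percentage change in X, the percentage change in Y is approximately -1.00 times as large.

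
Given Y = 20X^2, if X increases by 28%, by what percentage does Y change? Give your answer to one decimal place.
63.8%

For Y = 20X^2:
If X → X(1 + 0.28)
Then Y → Y · (1 + 0.28)^2
     = Y · 1.6384

Percentage change = ((1 + 0.28)^2 − 1) × 100% ≈ 63.8%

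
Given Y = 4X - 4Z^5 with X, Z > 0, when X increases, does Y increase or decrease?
Y increases

Taking the partial derivative:
∂Y/∂X = 4

∂Y/∂X = 4 > 0 (assuming positive values)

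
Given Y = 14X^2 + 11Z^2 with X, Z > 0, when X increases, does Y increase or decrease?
Y increases

Taking the partial derivative:
∂Y/∂X = 28X

∂Y/∂X = 28X > 0 (assuming positive values)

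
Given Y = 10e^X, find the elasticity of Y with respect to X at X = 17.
Elasticity = 17

Elasticity = (dY/dX) · (X/Y)

dY/dX = 10·e^X
At X = 17: dY/dX = 10·e^17, Y = 10·e^17

Elasticity = (10·e^17) · (17 / (10·e^17)) = 17

Interpretation: for a small percentage change in X, the percentage change in Y is approximately 17.00 times as large.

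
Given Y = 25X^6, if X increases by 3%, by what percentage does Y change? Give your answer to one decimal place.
19.4%

For Y = 25X^6:
If X → X(1 + 0.03)
Then Y → Y · (1 + 0.03)^6
     ≈ Y · 1.1941

Percentage change = ((1 + 0.03)^6 − 1) × 100% ≈ 19.4%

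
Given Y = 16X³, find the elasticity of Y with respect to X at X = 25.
Elasticity = 3

Elasticity = (dY/dX) · (X/Y)

dY/dX = 48·X²
At X = 25: dY/dX = 30000, Y = 250000

Elasticity = 30000 · (25 / 250000) = 3

Interpretation: for a small percentage change in X, the percentage change in Y is approximately 3.00 times as large.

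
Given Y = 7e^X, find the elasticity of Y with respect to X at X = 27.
Elasticity = 27

Elasticity = (dY/dX) · (X/Y)

dY/dX = 7·e^X
At X = 27: dY/dX = 7·e^27, Y = 7·e^27

Elasticity = (7·e^27) · (27 / (7·e^27)) = 27

Interpretation: for a small percentage change in X, the percentage change in Y is approximately 27.00 times as large.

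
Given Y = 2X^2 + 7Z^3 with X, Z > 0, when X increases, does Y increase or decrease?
Y increases

Taking the partial derivative:
∂Y/∂X = 4X

∂Y/∂X = 4X > 0 (assuming positive values)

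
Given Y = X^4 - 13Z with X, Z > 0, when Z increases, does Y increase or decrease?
Y decreases

Taking the partial derivative:
∂Y/∂Z = -13

∂Y/∂Z = -13 < 0 (assuming positive values)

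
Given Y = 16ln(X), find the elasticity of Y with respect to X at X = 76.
Elasticity = 1/ln(76) ≈ 0.2309

Elasticity = (dY/dX) · (X/Y)

dY/dX = 16/X
At X = 76: dY/dX = 4/19, Y = 16·ln(76)

Elasticity = (4/19) · (76 / (16·ln(76))) = 1/ln(76) ≈ 0.2309

Interpretation: for a small percentage change in X, the percentage change in Y is approximately 0.23 times as large.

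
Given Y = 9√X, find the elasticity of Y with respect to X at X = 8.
Elasticity = 1/2

Elasticity = (dY/dX) · (X/Y)

dY/dX = 9/(2·√X)
At X = 8: dY/dX = 9·√2/8, Y = 18·√2

Elasticity = (9·√2/8) · (8 / (18·√2)) = 1/2

Interpretation: for a small percentage change in X, the percentage change in Y is approximately 0.50 times as large.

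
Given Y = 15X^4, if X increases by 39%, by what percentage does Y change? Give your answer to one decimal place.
273.3%

For Y = 15X^4:
If X → X(1 + 0.39)
Then Y → Y · (1 + 0.39)^4
     ≈ Y · 3.7330

Percentage change = ((1 + 0.39)^4 − 1) × 100% ≈ 273.3%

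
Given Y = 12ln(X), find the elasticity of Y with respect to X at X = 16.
Elasticity = 1/ln(16) ≈ 0.3607

Elasticity = (dY/dX) · (X/Y)

dY/dX = 12/X
At X = 16: dY/dX = 3/4, Y = 12·ln(16)

Elasticity = (3/4) · (16 / (12·ln(16))) = 1/ln(16) ≈ 0.3607

Interpretation: for a small percentage change in X, the percentage change in Y is approximately 0.36 times as large.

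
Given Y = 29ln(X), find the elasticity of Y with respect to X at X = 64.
Elasticity = 1/ln(64) ≈ 0.2404

Elasticity = (dY/dX) · (X/Y)

dY/dX = 29/X
At X = 64: dY/dX = 29/64, Y = 29·ln(64)

Elasticity = (29/64) · (64 / (29·ln(64))) = 1/ln(64) ≈ 0.2404

Interpretation: for a small percentage change in X, the percentage change in Y is approximately 0.24 times as large.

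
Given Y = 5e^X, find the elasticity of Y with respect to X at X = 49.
Elasticity = 49

Elasticity = (dY/dX) · (X/Y)

dY/dX = 5·e^X
At X = 49: dY/dX = 5·e^49, Y = 5·e^49

Elasticity = (5·e^49) · (49 / (5·e^49)) = 49

Interpretation: for a small percentage change in X, the percentage change in Y is approximately 49.00 times as large.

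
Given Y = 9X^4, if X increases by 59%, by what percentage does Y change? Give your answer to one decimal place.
539.1%

For Y = 9X^4:
If X → X(1 + 0.59)
Then Y → Y · (1 + 0.59)^4
     ≈ Y · 6.3913

Percentage change = ((1 + 0.59)^4 − 1) × 100% ≈ 539.1%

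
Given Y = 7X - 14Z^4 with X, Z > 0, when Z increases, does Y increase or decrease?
Y decreases

Taking the partial derivative:
∂Y/∂Z = -56Z^3

∂Y/∂Z = -56Z^3 < 0 (assuming positive values)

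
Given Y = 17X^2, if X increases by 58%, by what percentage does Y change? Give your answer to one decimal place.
149.6%

For Y = 17X^2:
If X → X(1 + 0.58)
Then Y → Y · (1 + 0.58)^2
     = Y · 2.4964

Percentage change = ((1 + 0.58)^2 − 1) × 100% ≈ 149.6%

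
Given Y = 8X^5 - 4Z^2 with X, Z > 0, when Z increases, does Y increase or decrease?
Y decreases

Taking the partial derivative:
∂Y/∂Z = -8Z

∂Y/∂Z = -8Z < 0 (assuming positive values)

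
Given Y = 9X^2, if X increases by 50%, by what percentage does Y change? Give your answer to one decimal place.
125.0%

For Y = 9X^2:
If X → X(1 + 0.5)
Then Y → Y · (1 + 0.5)^2
     = Y · 2.2500

Percentage change = ((1 + 0.5)^2 − 1) × 100% = 125.0%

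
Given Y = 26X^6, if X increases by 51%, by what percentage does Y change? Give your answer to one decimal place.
1085.4%

For Y = 26X^6:
If X → X(1 + 0.51)
Then Y → Y · (1 + 0.51)^6
     ≈ Y · 11.8539

Percentage change = ((1 + 0.51)^6 − 1) × 100% ≈ 1085.4%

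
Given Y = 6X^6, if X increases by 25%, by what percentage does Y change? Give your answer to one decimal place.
281.5%

For Y = 6X^6:
If X → X(1 + 0.25)
Then Y → Y · (1 + 0.25)^6
     ≈ Y · 3.8147

Percentage change = ((1 + 0.25)^6 − 1) × 100% ≈ 281.5%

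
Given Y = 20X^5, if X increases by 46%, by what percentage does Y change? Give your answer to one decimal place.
563.4%

For Y = 20X^5:
If X → X(1 + 0.46)
Then Y → Y · (1 + 0.46)^5
     ≈ Y · 6.6338

Percentage change = ((1 + 0.46)^5 − 1) × 100% ≈ 563.4%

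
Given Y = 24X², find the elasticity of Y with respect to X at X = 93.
Elasticity = 2

Elasticity = (dY/dX) · (X/Y)

dY/dX = 48·X
At X = 93: dY/dX = 4464, Y = 207576

Elasticity = 4464 · (93 / 207576) = 2

Interpretation: for a small percentage change in X, the percentage change in Y is approximately 2.00 times as large.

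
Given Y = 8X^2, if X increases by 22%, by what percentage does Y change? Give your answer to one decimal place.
48.8%

For Y = 8X^2:
If X → X(1 + 0.22)
Then Y → Y · (1 + 0.22)^2
     = Y · 1.4884

Percentage change = ((1 + 0.22)^2 − 1) × 100% ≈ 48.8%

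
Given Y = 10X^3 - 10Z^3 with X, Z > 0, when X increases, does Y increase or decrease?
Y increases

Taking the partial derivative:
∂Y/∂X = 30X^2

∂Y/∂X = 30X^2 > 0 (assuming positive values)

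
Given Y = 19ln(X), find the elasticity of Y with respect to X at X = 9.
Elasticity = 1/ln(9) ≈ 0.4551

Elasticity = (dY/dX) · (X/Y)

dY/dX = 19/X
At X = 9: dY/dX = 19/9, Y = 19·ln(9)

Elasticity = (19/9) · (9 / (19·ln(9))) = 1/ln(9) ≈ 0.4551

Interpretation: for a small percentage change in X, the percentage change in Y is approximately 0.46 times as large.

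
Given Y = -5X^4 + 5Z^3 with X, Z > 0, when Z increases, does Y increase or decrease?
Y increases

Taking the partial derivative:
∂Y/∂Z = 15Z^2

∂Y/∂Z = 15Z^2 > 0 (assuming positive values)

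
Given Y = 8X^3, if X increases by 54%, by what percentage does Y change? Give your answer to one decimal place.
265.2%

For Y = 8X^3:
If X → X(1 + 0.54)
Then Y → Y · (1 + 0.54)^3
     ≈ Y · 3.6523

Percentage change = ((1 + 0.54)^3 − 1) × 100% ≈ 265.2%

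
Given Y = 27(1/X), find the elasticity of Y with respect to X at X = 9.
Elasticity = -1

Elasticity = (dY/dX) · (X/Y)

dY/dX = -27/X²
At X = 9: dY/dX = -1/3, Y = 3

Elasticity = (-1/3) · (9 / 3) = -1

Interpretation: for a small percentage change in X, the percentage change in Y is approximately -1.00 times as large.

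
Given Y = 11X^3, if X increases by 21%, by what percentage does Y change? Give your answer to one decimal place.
77.2%

For Y = 11X^3:
If X → X(1 + 0.21)
Then Y → Y · (1 + 0.21)^3
     ≈ Y · 1.7716

Percentage change = ((1 + 0.21)^3 − 1) × 100% ≈ 77.2%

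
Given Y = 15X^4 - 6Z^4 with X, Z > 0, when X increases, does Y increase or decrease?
Y increases

Taking the partial derivative:
∂Y/∂X = 60X^3

∂Y/∂X = 60X^3 > 0 (assuming positive values)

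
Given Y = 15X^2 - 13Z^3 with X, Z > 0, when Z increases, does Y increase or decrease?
Y decreases

Taking the partial derivative:
∂Y/∂Z = -39Z^2

∂Y/∂Z = -39Z^2 < 0 (assuming positive values)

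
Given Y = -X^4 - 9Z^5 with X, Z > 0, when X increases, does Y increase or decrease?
Y decreases

Taking the partial derivative:
∂Y/∂X = -4X^3

∂Y/∂X = -4X^3 < 0 (assuming positive values)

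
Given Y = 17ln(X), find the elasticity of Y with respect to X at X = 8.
Elasticity = 1/ln(8) ≈ 0.4809

Elasticity = (dY/dX) · (X/Y)

dY/dX = 17/X
At X = 8: dY/dX = 17/8, Y = 17·ln(8)

Elasticity = (17/8) · (8 / (17·ln(8))) = 1/ln(8) ≈ 0.4809

Interpretation: for a small percentage change in X, the percentage change in Y is approximately 0.48 times as large.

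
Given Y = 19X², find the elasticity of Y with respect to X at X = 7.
Elasticity = 2

Elasticity = (dY/dX) · (X/Y)

dY/dX = 38·X
At X = 7: dY/dX = 266, Y = 931

Elasticity = 266 · (7 / 931) = 2

Interpretation: for a small percentage change in X, the percentage change in Y is approximately 2.00 times as large.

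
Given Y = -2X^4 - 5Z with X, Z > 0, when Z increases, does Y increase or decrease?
Y decreases

Taking the partial derivative:
∂Y/∂Z = -5

∂Y/∂Z = -5 < 0 (assuming positive values)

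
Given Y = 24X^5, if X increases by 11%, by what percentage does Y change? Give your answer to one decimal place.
68.5%

For Y = 24X^5:
If X → X(1 + 0.11)
Then Y → Y · (1 + 0.11)^5
     ≈ Y · 1.6851

Percentage change = ((1 + 0.11)^5 − 1) × 100% ≈ 68.5%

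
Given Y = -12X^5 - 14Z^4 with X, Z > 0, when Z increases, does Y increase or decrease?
Y decreases

Taking the partial derivative:
∂Y/∂Z = -56Z^3

∂Y/∂Z = -56Z^3 < 0 (assuming positive values)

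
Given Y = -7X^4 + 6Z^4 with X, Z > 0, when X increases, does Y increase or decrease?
Y decreases

Taking the partial derivative:
∂Y/∂X = -28X^3

∂Y/∂X = -28X^3 < 0 (assuming positive values)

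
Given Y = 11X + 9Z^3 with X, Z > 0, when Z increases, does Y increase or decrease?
Y increases

Taking the partial derivative:
∂Y/∂Z = 27Z^2

∂Y/∂Z = 27Z^2 > 0 (assuming positive values)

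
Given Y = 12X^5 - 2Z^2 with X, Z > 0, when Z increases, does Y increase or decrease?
Y decreases

Taking the partial derivative:
∂Y/∂Z = -4Z

∂Y/∂Z = -4Z < 0 (assuming positive values)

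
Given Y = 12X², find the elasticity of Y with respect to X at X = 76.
Elasticity = 2

Elasticity = (dY/dX) · (X/Y)

dY/dX = 24·X
At X = 76: dY/dX = 1824, Y = 69312

Elasticity = 1824 · (76 / 69312) = 2

Interpretation: for a small percentage change in X, the percentage change in Y is approximately 2.00 times as large.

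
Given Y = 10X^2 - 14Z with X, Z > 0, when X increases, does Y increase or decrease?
Y increases

Taking the partial derivative:
∂Y/∂X = 20X

∂Y/∂X = 20X > 0 (assuming positive values)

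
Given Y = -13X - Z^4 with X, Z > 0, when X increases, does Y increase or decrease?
Y decreases

Taking the partial derivative:
∂Y/∂X = -13

∂Y/∂X = -13 < 0 (assuming positive values)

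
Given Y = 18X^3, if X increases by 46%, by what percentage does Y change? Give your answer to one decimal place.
211.2%

For Y = 18X^3:
If X → X(1 + 0.46)
Then Y → Y · (1 + 0.46)^3
     ≈ Y · 3.1121

Percentage change = ((1 + 0.46)^3 − 1) × 100% ≈ 211.2%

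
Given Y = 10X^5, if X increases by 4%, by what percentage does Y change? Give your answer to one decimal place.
21.7%

For Y = 10X^5:
If X → X(1 + 0.04)
Then Y → Y · (1 + 0.04)^5
     ≈ Y · 1.2167

Percentage change = ((1 + 0.04)^5 − 1) × 100% ≈ 21.7%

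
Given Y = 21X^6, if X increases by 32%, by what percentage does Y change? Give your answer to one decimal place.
429.0%

For Y = 21X^6:
If X → X(1 + 0.32)
Then Y → Y · (1 + 0.32)^6
     ≈ Y · 5.2899

Percentage change = ((1 + 0.32)^6 − 1) × 100% ≈ 429.0%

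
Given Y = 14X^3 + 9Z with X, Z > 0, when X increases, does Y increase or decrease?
Y increases

Taking the partial derivative:
∂Y/∂X = 42X^2

∂Y/∂X = 42X^2 > 0 (assuming positive values)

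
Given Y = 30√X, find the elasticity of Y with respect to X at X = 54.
Elasticity = 1/2

Elasticity = (dY/dX) · (X/Y)

dY/dX = 15/√X
At X = 54: dY/dX = 5·√6/6, Y = 90·√6

Elasticity = (5·√6/6) · (54 / (90·√6)) = 1/2

Interpretation: for a small percentage change in X, the percentage change in Y is approximately 0.50 times as large.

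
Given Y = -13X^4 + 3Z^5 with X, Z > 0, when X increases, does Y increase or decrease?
Y decreases

Taking the partial derivative:
∂Y/∂X = -52X^3

∂Y/∂X = -52X^3 < 0 (assuming positive values)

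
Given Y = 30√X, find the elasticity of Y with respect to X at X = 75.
Elasticity = 1/2

Elasticity = (dY/dX) · (X/Y)

dY/dX = 15/√X
At X = 75: dY/dX = √3, Y = 150·√3

Elasticity = (√3) · (75 / (150·√3)) = 1/2

Interpretation: for a small percentage change in X, the percentage change in Y is approximately 0.50 times as large.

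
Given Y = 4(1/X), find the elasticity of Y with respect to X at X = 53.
Elasticity = -1

Elasticity = (dY/dX) · (X/Y)

dY/dX = -4/X²
At X = 53: dY/dX = -4/2809, Y = 4/53

Elasticity = (-4/2809) · (53 / (4/53)) = -1

Interpretation: for a small percentage change in X, the percentage change in Y is approximately -1.00 times as large.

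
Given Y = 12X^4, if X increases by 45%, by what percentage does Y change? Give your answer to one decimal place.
342.1%

For Y = 12X^4:
If X → X(1 + 0.45)
Then Y → Y · (1 + 0.45)^4
     ≈ Y · 4.4205

Percentage change = ((1 + 0.45)^4 − 1) × 100% ≈ 342.1%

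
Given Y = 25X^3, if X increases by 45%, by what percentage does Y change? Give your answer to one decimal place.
204.9%

For Y = 25X^3:
If X → X(1 + 0.45)
Then Y → Y · (1 + 0.45)^3
     ≈ Y · 3.0486

Percentage change = ((1 + 0.45)^3 − 1) × 100% ≈ 204.9%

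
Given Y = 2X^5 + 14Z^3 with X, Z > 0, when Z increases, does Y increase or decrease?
Y increases

Taking the partial derivative:
∂Y/∂Z = 42Z^2

∂Y/∂Z = 42Z^2 > 0 (assuming positive values)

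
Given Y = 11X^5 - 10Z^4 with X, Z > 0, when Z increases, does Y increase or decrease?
Y decreases

Taking the partial derivative:
∂Y/∂Z = -40Z^3

∂Y/∂Z = -40Z^3 < 0 (assuming positive values)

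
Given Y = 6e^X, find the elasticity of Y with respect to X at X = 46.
Elasticity = 46

Elasticity = (dY/dX) · (X/Y)

dY/dX = 6·e^X
At X = 46: dY/dX = 6·e^46, Y = 6·e^46

Elasticity = (6·e^46) · (46 / (6·e^46)) = 46

Interpretation: for a small percentage change in X, the percentage change in Y is approximately 46.00 times as large.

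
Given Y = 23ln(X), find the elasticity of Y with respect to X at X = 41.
Elasticity = 1/ln(41) ≈ 0.2693

Elasticity = (dY/dX) · (X/Y)

dY/dX = 23/X
At X = 41: dY/dX = 23/41, Y = 23·ln(41)

Elasticity = (23/41) · (41 / (23·ln(41))) = 1/ln(41) ≈ 0.2693

Interpretation: for a small percentage change in X, the percentage change in Y is approximately 0.27 times as large.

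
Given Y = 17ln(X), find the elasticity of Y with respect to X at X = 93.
Elasticity = 1/ln(93) ≈ 0.2206

Elasticity = (dY/dX) · (X/Y)

dY/dX = 17/X
At X = 93: dY/dX = 17/93, Y = 17·ln(93)

Elasticity = (17/93) · (93 / (17·ln(93))) = 1/ln(93) ≈ 0.2206

Interpretation: for a small percentage change in X, the percentage change in Y is approximately 0.22 times as large.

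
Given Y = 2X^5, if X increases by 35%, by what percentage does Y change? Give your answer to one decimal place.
348.4%

For Y = 2X^5:
If X → X(1 + 0.35)
Then Y → Y · (1 + 0.35)^5
     ≈ Y · 4.4840

Percentage change = ((1 + 0.35)^5 − 1) × 100% ≈ 348.4%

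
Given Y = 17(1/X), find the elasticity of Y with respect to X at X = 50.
Elasticity = -1

Elasticity = (dY/dX) · (X/Y)

dY/dX = -17/X²
At X = 50: dY/dX = -17/2500, Y = 17/50

Elasticity = (-17/2500) · (50 / (17/50)) = -1

Interpretation: for a small percentage change in X, the percentage change in Y is approximately -1.00 times as large.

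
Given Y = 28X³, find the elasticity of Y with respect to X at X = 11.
Elasticity = 3

Elasticity = (dY/dX) · (X/Y)

dY/dX = 84·X²
At X = 11: dY/dX = 10164, Y = 37268

Elasticity = 10164 · (11 / 37268) = 3

Interpretation: for a small percentage change in X, the percentage change in Y is approximately 3.00 times as large.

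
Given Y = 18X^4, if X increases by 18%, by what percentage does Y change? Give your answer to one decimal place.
93.9%

For Y = 18X^4:
If X → X(1 + 0.18)
Then Y → Y · (1 + 0.18)^4
     ≈ Y · 1.9388

Percentage change = ((1 + 0.18)^4 − 1) × 100% ≈ 93.9%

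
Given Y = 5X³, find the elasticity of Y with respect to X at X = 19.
Elasticity = 3

Elasticity = (dY/dX) · (X/Y)

dY/dX = 15·X²
At X = 19: dY/dX = 5415, Y = 34295

Elasticity = 5415 · (19 / 34295) = 3

Interpretation: for a small percentage change in X, the percentage change in Y is approximately 3.00 times as large.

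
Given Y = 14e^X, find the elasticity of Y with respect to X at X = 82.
Elasticity = 82

Elasticity = (dY/dX) · (X/Y)

dY/dX = 14·e^X
At X = 82: dY/dX = 14·e^82, Y = 14·e^82

Elasticity = (14·e^82) · (82 / (14·e^82)) = 82

Interpretation: for a small percentage change in X, the percentage change in Y is approximately 82.00 times as large.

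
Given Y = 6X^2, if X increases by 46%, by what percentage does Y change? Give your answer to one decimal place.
113.2%

For Y = 6X^2:
If X → X(1 + 0.46)
Then Y → Y · (1 + 0.46)^2
     = Y · 2.1316

Percentage change = ((1 + 0.46)^2 − 1) × 100% ≈ 113.2%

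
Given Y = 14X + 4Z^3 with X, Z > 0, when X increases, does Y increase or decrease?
Y increases

Taking the partial derivative:
∂Y/∂X = 14

∂Y/∂X = 14 > 0 (assuming positive values)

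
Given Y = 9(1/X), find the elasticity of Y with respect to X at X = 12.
Elasticity = -1

Elasticity = (dY/dX) · (X/Y)

dY/dX = -9/X²
At X = 12: dY/dX = -1/16, Y = 3/4

Elasticity = (-1/16) · (12 / (3/4)) = -1

Interpretation: for a small percentage change in X, the percentage change in Y is approximately -1.00 times as large.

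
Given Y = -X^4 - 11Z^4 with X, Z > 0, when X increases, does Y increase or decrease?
Y decreases

Taking the partial derivative:
∂Y/∂X = -4X^3

∂Y/∂X = -4X^3 < 0 (assuming positive values)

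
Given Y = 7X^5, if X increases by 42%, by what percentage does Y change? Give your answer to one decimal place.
477.4%

For Y = 7X^5:
If X → X(1 + 0.42)
Then Y → Y · (1 + 0.42)^5
     ≈ Y · 5.7735

Percentage change = ((1 + 0.42)^5 − 1) × 100% ≈ 477.4%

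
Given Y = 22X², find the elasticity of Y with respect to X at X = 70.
Elasticity = 2

Elasticity = (dY/dX) · (X/Y)

dY/dX = 44·X
At X = 70: dY/dX = 3080, Y = 107800

Elasticity = 3080 · (70 / 107800) = 2

Interpretation: for a small percentage change in X, the percentage change in Y is approximately 2.00 times as large.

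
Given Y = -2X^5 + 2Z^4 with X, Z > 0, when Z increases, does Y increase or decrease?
Y increases

Taking the partial derivative:
∂Y/∂Z = 8Z^3

∂Y/∂Z = 8Z^3 > 0 (assuming positive values)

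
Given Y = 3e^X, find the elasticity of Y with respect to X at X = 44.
Elasticity = 44

Elasticity = (dY/dX) · (X/Y)

dY/dX = 3·e^X
At X = 44: dY/dX = 3·e^44, Y = 3·e^44

Elasticity = (3·e^44) · (44 / (3·e^44)) = 44

Interpretation: for a small percentage change in X, the percentage change in Y is approximately 44.00 times as large.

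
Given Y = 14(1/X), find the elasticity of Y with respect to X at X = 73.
Elasticity = -1

Elasticity = (dY/dX) · (X/Y)

dY/dX = -14/X²
At X = 73: dY/dX = -14/5329, Y = 14/73

Elasticity = (-14/5329) · (73 / (14/73)) = -1

Interpretation: for a small percentage change in X, the percentage change in Y is approximately -1.00 times as large.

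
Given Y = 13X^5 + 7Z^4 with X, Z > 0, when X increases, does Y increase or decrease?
Y increases

Taking the partial derivative:
∂Y/∂X = 65X^4

∂Y/∂X = 65X^4 > 0 (assuming positive values)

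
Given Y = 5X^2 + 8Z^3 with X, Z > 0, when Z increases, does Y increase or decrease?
Y increases

Taking the partial derivative:
∂Y/∂Z = 24Z^2

∂Y/∂Z = 24Z^2 > 0 (assuming positive values)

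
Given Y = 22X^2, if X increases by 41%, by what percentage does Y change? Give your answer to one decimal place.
98.8%

For Y = 22X^2:
If X → X(1 + 0.41)
Then Y → Y · (1 + 0.41)^2
     = Y · 1.9881

Percentage change = ((1 + 0.41)^2 − 1) × 100% ≈ 98.8%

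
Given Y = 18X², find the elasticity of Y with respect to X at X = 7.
Elasticity = 2

Elasticity = (dY/dX) · (X/Y)

dY/dX = 36·X
At X = 7: dY/dX = 252, Y = 882

Elasticity = 252 · (7 / 882) = 2

Interpretation: for a small percentage change in X, the percentage change in Y is approximately 2.00 times as large.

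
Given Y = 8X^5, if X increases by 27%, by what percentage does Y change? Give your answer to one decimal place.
230.4%

For Y = 8X^5:
If X → X(1 + 0.27)
Then Y → Y · (1 + 0.27)^5
     ≈ Y · 3.3038

Percentage change = ((1 + 0.27)^5 − 1) × 100% ≈ 230.4%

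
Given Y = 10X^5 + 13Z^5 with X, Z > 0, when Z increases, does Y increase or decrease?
Y increases

Taking the partial derivative:
∂Y/∂Z = 65Z^4

∂Y/∂Z = 65Z^4 > 0 (assuming positive values)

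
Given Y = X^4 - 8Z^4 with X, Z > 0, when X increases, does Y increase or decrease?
Y increases

Taking the partial derivative:
∂Y/∂X = 4X^3

∂Y/∂X = 4X^3 > 0 (assuming positive values)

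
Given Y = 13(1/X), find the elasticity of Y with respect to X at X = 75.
Elasticity = -1

Elasticity = (dY/dX) · (X/Y)

dY/dX = -13/X²
At X = 75: dY/dX = -13/5625, Y = 13/75

Elasticity = (-13/5625) · (75 / (13/75)) = -1

Interpretation: for a small percentage change in X, the percentage change in Y is approximately -1.00 times as large.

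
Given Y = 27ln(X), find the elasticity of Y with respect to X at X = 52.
Elasticity = 1/ln(52) ≈ 0.2531

Elasticity = (dY/dX) · (X/Y)

dY/dX = 27/X
At X = 52: dY/dX = 27/52, Y = 27·ln(52)

Elasticity = (27/52) · (52 / (27·ln(52))) = 1/ln(52) ≈ 0.2531

Interpretation: for a small percentage change in X, the percentage change in Y is approximately 0.25 times as large.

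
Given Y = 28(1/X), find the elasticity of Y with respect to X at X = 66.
Elasticity = -1

Elasticity = (dY/dX) · (X/Y)

dY/dX = -28/X²
At X = 66: dY/dX = -7/1089, Y = 14/33

Elasticity = (-7/1089) · (66 / (14/33)) = -1

Interpretation: for a small percentage change in X, the percentage change in Y is approximately -1.00 times as large.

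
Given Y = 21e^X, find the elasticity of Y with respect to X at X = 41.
Elasticity = 41

Elasticity = (dY/dX) · (X/Y)

dY/dX = 21·e^X
At X = 41: dY/dX = 21·e^41, Y = 21·e^41

Elasticity = (21·e^41) · (41 / (21·e^41)) = 41

Interpretation: for a small percentage change in X, the percentage change in Y is approximately 41.00 times as large.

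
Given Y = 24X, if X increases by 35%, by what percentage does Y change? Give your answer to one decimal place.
35.0%

For Y = 24X:
If X → X(1 + 0.35)
Then Y → Y · (1 + 0.35)^1
     = Y · 1.3500

Percentage change = ((1 + 0.35)^1 − 1) × 100% = 35.0%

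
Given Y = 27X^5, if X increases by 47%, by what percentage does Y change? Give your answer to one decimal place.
586.4%

For Y = 27X^5:
If X → X(1 + 0.47)
Then Y → Y · (1 + 0.47)^5
     ≈ Y · 6.8641

Percentage change = ((1 + 0.47)^5 − 1) × 100% ≈ 586.4%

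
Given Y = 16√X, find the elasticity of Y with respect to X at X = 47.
Elasticity = 1/2

Elasticity = (dY/dX) · (X/Y)

dY/dX = 8/√X
At X = 47: dY/dX = 8·√47/47, Y = 16·√47

Elasticity = (8·√47/47) · (47 / (16·√47)) = 1/2

Interpretation: for a small percentage change in X, the percentage change in Y is approximately 0.50 times as large.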